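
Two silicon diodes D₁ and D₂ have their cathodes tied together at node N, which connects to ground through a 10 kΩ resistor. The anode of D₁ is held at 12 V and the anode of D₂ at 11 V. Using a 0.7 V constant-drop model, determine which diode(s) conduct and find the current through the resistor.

Assume both conduct. Then node N would need to be at both 12−0.7 = 11.3 V and 11−0.7 = 10.3 V, which is impossible.
Assume only D₁ conducts: V_N = 12 − 0.7 = 11.3 V, so I_R = 11.3/10 = 1.13 mA.
Check D₂: its anode-to-cathode voltage is 11 − 11.3 = -0.3 V < 0.7 V, so it is off. The assumption is consistent.

Only D₁ conducts; I_R ≈ 1.1 mA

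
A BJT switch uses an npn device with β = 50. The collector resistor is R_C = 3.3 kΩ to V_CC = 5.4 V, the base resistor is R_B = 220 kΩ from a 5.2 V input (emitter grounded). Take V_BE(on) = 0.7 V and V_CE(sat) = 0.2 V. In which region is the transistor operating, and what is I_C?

active; I_C ≈ 1 mA

Assume active. Base-emitter loop: I_B = (V_BB − V_BE)/R_B = (5.2 − 0.7)/220 = 0.0205 mA.
I_C = β·I_B = 50×0.0205 = 1.02 mA.
V_CE = V_CC − I_C·R_C = 5.4 − 1.02×3.3 = 2.03 V > V_CE(sat), so the active-region assumption holds.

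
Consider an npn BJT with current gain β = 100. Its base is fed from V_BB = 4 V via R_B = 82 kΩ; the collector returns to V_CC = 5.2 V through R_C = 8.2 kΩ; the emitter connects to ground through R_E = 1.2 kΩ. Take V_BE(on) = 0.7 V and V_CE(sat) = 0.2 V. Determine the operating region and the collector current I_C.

saturation; I_C ≈ 0.53 mA

Assume active: I_B = (4 − 0.7)/(82 + 101×1.2) = 0.0162 mA, I_C = β·I_B = 1.62 mA.
Then V_CE = 5.2 − 1.62×8.2 − 1.64×1.2 = -10.1 V < 0.2 V — the active assumption fails.
Re-solve with V_CE = 0.2 V. KCL at the emitter: V_E/R_E = (V_BB−0.7−V_E)/R_B + (V_CC−0.2−V_E)/R_C, giving V_E = 0.672 V.
I_C = (V_CC − 0.2 − V_E)/R_C = (5 − 0.672)/8.2 = 0.528 mA.
Check: I_B = (3.3 − 0.672)/82 = 0.0321 mA, and β·I_B = 3.21 mA > I_C, confirming saturation.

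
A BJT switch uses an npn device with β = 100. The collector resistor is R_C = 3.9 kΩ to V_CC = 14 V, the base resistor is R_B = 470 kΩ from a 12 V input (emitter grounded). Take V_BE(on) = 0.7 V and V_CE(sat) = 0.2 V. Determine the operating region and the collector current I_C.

Assume active. Base-emitter loop: I_B = (V_BB − V_BE)/R_B = (12 − 0.7)/470 = 0.024 mA.
I_C = β·I_B = 100×0.024 = 2.4 mA.
V_CE = V_CC − I_C·R_C = 14 − 2.4×3.9 = 4.62 V > V_CE(sat), so the active-region assumption holds.

active; I_C ≈ 2.4 mA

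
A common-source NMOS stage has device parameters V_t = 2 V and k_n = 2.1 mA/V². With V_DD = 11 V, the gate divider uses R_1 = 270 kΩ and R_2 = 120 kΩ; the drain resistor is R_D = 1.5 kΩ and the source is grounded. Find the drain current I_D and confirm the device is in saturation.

I_D ≈ 2 mA

V_G = V_DD·R_2/(R_1+R_2) = 11×120/390 = 3.38 V. With the source grounded, V_GS = V_G = 3.38 V.
Assume saturation: I_D = (k_n/2)(V_GS − V_t)² = (2.1/2)×(3.38 − 2)² = 1.05×1.38² = 2.01 mA.
V_DS = V_DD − I_D·R_D = 11 − 2.01×1.5 = 7.98 V.
Saturation requires V_DS ≥ V_GS − V_t = 1.38 V; 7.98 ≥ 1.38 ✓.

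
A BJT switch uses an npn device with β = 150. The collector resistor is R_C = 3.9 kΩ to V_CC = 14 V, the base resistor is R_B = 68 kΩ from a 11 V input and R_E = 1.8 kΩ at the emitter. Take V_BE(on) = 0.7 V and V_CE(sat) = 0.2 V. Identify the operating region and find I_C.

saturation; I_C ≈ 2.4 mA

Assume active: I_B = (11 − 0.7)/(68 + 151×1.8) = 0.0303 mA, I_C = β·I_B = 4.55 mA.
Then V_CE = 14 − 4.55×3.9 − 4.58×1.8 = -12 V < 0.2 V — the active assumption fails.
Re-solve with V_CE = 0.2 V. KCL at the emitter: V_E/R_E = (V_BB−0.7−V_E)/R_B + (V_CC−0.2−V_E)/R_C, giving V_E = 4.46 V.
I_C = (V_CC − 0.2 − V_E)/R_C = (13.8 − 4.46)/3.9 = 2.39 mA.
Check: I_B = (10.3 − 4.46)/68 = 0.0858 mA, and β·I_B = 12.9 mA > I_C, confirming saturation.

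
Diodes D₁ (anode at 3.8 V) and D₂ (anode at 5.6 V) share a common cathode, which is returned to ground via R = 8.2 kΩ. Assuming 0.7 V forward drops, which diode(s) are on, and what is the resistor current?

Assume both conduct. Then node N would need to be at both 3.8−0.7 = 3.1 V and 5.6−0.7 = 4.9 V, which is impossible.
Assume only D₂ conducts: V_N = 5.6 − 0.7 = 4.9 V, so I_R = 4.9/8.2 = 0.598 mA.
Check D₁: its anode-to-cathode voltage is 3.8 − 4.9 = -1.1 V < 0.7 V, so it is off. The assumption is consistent.

Only D₂ conducts; I_R ≈ 0.6 mA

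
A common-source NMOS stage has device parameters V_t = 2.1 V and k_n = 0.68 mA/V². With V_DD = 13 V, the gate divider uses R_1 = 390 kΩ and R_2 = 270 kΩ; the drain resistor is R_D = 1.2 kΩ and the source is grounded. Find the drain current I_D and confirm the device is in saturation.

I_D ≈ 3.5 mA

V_G = V_DD·R_2/(R_1+R_2) = 13×270/660 = 5.32 V. With the source grounded, V_GS = V_G = 5.32 V.
Assume saturation: I_D = (k_n/2)(V_GS − V_t)² = (0.68/2)×(5.32 − 2.1)² = 0.34×3.22² = 3.52 mA.
V_DS = V_DD − I_D·R_D = 13 − 3.52×1.2 = 8.77 V.
Saturation requires V_DS ≥ V_GS − V_t = 3.22 V; 8.77 ≥ 3.22 ✓.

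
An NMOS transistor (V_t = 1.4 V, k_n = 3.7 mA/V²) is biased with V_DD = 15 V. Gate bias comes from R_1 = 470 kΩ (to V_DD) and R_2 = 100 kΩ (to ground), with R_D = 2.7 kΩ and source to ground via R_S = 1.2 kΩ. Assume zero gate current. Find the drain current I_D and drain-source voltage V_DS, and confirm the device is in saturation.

I_D ≈ 0.57 mA, V_DS ≈ 13 V

V_G = V_DD·R_2/(R_1+R_2) = 15×100/570 = 2.63 V.
Assume saturation: I_D = (k_n/2)(V_GS − V_t)² with V_GS = V_G − I_D·R_S = 2.63 − 1.2·I_D.
Substituting gives 2.66·I_D² − 6.47·I_D + 2.81 = 0, with roots I_D = 0.566 or 1.86 mA.
The root I_D = 1.86 mA gives V_GS = 0.397 V ≤ V_t, so take I_D = 0.566 mA.
Then V_GS = 1.95 V and V_DS = V_DD − I_D(R_D+R_S) = 15 − 0.566×3.9 = 12.8 V.
Saturation requires V_DS ≥ V_GS − V_t = 0.553 V; 12.8 ≥ 0.553 ✓.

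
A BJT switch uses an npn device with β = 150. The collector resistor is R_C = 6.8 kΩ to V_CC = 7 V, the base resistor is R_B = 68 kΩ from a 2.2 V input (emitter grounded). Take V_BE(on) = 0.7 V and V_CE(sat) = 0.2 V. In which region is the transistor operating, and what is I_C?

Assume active: I_B = (2.2 − 0.7)/68 = 0.0221 mA, giving I_C = β·I_B = 3.31 mA.
But then V_CE = 7 − 3.31×6.8 = -15.5 V < V_CE(sat) = 0.2 V — impossible in the active region.
So the transistor is saturated. With V_CE = 0.2 V, I_C = (V_CC − 0.2)/R_C = 6.8/6.8 = 1 mA.
Check: β·I_B = 3.31 mA > I_C = 1 mA, confirming saturation.

saturation; I_C ≈ 1 mA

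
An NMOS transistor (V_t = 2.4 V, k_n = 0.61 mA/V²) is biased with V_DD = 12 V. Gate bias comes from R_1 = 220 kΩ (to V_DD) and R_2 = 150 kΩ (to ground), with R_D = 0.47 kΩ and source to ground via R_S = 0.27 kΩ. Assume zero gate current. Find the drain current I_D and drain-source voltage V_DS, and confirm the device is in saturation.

I_D ≈ 1.3 mA, V_DS ≈ 11 V

V_G = V_DD·R_2/(R_1+R_2) = 12×150/370 = 4.86 V.
Assume saturation: I_D = (k_n/2)(V_GS − V_t)² with V_GS = V_G − I_D·R_S = 4.86 − 0.27·I_D.
Substituting gives 0.0222·I_D² − 1.41·I_D + 1.85 = 0, with roots I_D = 1.35 or 61.9 mA.
The root I_D = 61.9 mA gives V_GS = -11.8 V ≤ V_t, so take I_D = 1.35 mA.
Then V_GS = 4.5 V and V_DS = V_DD − I_D(R_D+R_S) = 12 − 1.35×0.74 = 11 V.
Saturation requires V_DS ≥ V_GS − V_t = 2.1 V; 11 ≥ 2.1 ✓.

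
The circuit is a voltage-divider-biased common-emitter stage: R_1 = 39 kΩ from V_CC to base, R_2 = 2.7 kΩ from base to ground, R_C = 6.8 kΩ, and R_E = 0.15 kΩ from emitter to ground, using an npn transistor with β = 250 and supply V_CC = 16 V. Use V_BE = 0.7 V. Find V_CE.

Thevenize the base divider: V_Th = V_CC·R_2/(R_1+R_2) = 16×2.7/41.7 = 1.04 V, R_Th = R_1‖R_2 = 2.53 kΩ.
Base-emitter loop: V_Th = I_B·R_Th + V_BE + (β+1)I_B·R_E, so I_B = (1.04 − 0.7) / (2.53 + 251×0.15) = 0.00836 mA.
I_C = β·I_B = 250×0.00836 = 2.09 mA, and I_E = (β+1)I_B = 2.1 mA.
V_CE = V_CC − I_C·R_C − I_E·R_E = 16 − 2.09×6.8 − 2.1×0.15 = 1.47 V.
V_CE = 1.47 V > 0.2 V confirms active-region operation.

V_CE ≈ 1.5 V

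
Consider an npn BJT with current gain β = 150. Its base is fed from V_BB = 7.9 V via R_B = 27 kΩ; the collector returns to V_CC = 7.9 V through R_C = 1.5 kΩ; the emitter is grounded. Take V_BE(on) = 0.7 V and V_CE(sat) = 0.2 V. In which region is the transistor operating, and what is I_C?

Assume active: I_B = (7.9 − 0.7)/27 = 0.267 mA, giving I_C = β·I_B = 40 mA.
But then V_CE = 7.9 − 40×1.5 = -52.1 V < V_CE(sat) = 0.2 V — impossible in the active region.
So the transistor is saturated. With V_CE = 0.2 V, I_C = (V_CC − 0.2)/R_C = 7.7/1.5 = 5.13 mA.
Check: β·I_B = 40 mA > I_C = 5.13 mA, confirming saturation.

saturation; I_C ≈ 5.1 mA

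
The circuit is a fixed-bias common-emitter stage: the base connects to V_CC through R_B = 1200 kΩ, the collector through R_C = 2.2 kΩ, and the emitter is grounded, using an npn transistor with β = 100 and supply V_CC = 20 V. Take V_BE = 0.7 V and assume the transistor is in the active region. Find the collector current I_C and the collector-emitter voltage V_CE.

Base loop: V_CC = I_B·R_B + V_BE, so I_B = (20 − 0.7)/1200 kΩ = 0.0161 mA.
In the active region I_C = β·I_B = 100 × 0.0161 = 1.61 mA.
Collector loop: V_CE = V_CC − I_C·R_C = 20 − 1.61×2.2 = 16.5 V.
Since V_CE = 16.5 V > V_CE(sat) ≈ 0.2 V, the transistor is in the active region as assumed.

I_C ≈ 1.6 mA, V_CE ≈ 16 V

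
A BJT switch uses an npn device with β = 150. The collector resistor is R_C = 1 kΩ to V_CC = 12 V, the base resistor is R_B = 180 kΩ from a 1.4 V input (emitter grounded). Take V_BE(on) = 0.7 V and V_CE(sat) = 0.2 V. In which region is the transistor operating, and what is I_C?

active; I_C ≈ 0.58 mA

Assume active. Base-emitter loop: I_B = (V_BB − V_BE)/R_B = (1.4 − 0.7)/180 = 0.00389 mA.
I_C = β·I_B = 150×0.00389 = 0.583 mA.
V_CE = V_CC − I_C·R_C = 12 − 0.583×1 = 11.4 V > V_CE(sat), so the active-region assumption holds.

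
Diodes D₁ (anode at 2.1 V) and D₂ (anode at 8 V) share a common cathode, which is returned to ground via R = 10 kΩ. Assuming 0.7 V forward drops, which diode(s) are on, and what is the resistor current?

Assume both conduct. Then node N would need to be at both 2.1−0.7 = 1.4 V and 8−0.7 = 7.3 V, which is impossible.
Assume only D₂ conducts: V_N = 8 − 0.7 = 7.3 V, so I_R = 7.3/10 = 0.73 mA.
Check D₁: its anode-to-cathode voltage is 2.1 − 7.3 = -5.2 V < 0.7 V, so it is off. The assumption is consistent.

Only D₂ conducts; I_R ≈ 0.73 mA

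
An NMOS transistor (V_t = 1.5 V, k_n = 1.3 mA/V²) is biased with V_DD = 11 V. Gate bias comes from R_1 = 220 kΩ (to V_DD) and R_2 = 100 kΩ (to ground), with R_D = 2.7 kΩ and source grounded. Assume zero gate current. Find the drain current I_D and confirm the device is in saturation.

V_G = V_DD·R_2/(R_1+R_2) = 11×100/320 = 3.44 V. With the source grounded, V_GS = V_G = 3.44 V.
Assume saturation: I_D = (k_n/2)(V_GS − V_t)² = (1.3/2)×(3.44 − 1.5)² = 0.65×1.94² = 2.44 mA.
V_DS = V_DD − I_D·R_D = 11 − 2.44×2.7 = 4.41 V.
Saturation requires V_DS ≥ V_GS − V_t = 1.94 V; 4.41 ≥ 1.94 ✓.

I_D ≈ 2.4 mA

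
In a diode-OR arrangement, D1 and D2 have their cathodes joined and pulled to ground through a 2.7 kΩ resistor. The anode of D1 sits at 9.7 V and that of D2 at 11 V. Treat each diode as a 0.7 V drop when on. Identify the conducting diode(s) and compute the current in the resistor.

Only D2 conducts; I_R ≈ 3.8 mA

Assume both conduct. Then node N would need to be at both 9.7−0.7 = 9 V and 11−0.7 = 10.3 V, which is impossible.
Assume only D2 conducts: V_N = 11 − 0.7 = 10.3 V, so I_R = 10.3/2.7 = 3.81 mA.
Check D1: its anode-to-cathode voltage is 9.7 − 10.3 = -0.6 V < 0.7 V, so it is off. The assumption is consistent.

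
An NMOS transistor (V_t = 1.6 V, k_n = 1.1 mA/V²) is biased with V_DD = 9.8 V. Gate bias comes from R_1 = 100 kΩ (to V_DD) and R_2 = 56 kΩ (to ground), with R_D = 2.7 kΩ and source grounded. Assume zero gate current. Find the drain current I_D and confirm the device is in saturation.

I_D ≈ 2 mA

V_G = V_DD·R_2/(R_1+R_2) = 9.8×56/156 = 3.52 V. With the source grounded, V_GS = V_G = 3.52 V.
Assume saturation: I_D = (k_n/2)(V_GS − V_t)² = (1.1/2)×(3.52 − 1.6)² = 0.55×1.92² = 2.02 mA.
V_DS = V_DD − I_D·R_D = 9.8 − 2.02×2.7 = 4.34 V.
Saturation requires V_DS ≥ V_GS − V_t = 1.92 V; 4.34 ≥ 1.92 ✓.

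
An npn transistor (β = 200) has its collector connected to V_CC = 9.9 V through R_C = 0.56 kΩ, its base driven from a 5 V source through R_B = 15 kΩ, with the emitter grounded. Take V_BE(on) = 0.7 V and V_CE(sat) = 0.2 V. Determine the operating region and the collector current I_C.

saturation; I_C ≈ 17 mA

Assume active: I_B = (5 − 0.7)/15 = 0.287 mA, giving I_C = β·I_B = 57.3 mA.
But then V_CE = 9.9 − 57.3×0.56 = -22.2 V < V_CE(sat) = 0.2 V — impossible in the active region.
So the transistor is saturated. With V_CE = 0.2 V, I_C = (V_CC − 0.2)/R_C = 9.7/0.56 = 17.3 mA.
Check: β·I_B = 57.3 mA > I_C = 17.3 mA, confirming saturation.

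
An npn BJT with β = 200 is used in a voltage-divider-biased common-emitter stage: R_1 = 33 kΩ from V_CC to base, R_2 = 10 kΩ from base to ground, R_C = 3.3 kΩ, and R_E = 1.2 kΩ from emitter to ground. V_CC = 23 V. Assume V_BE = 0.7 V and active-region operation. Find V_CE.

V_CE ≈ 6.2 V

Thevenize the base divider: V_Th = V_CC·R_2/(R_1+R_2) = 23×10/43 = 5.35 V, R_Th = R_1‖R_2 = 7.67 kΩ.
Base-emitter loop: V_Th = I_B·R_Th + V_BE + (β+1)I_B·R_E, so I_B = (5.35 − 0.7) / (7.67 + 201×1.2) = 0.0187 mA.
I_C = β·I_B = 200×0.0187 = 3.74 mA, and I_E = (β+1)I_B = 3.75 mA.
V_CE = V_CC − I_C·R_C − I_E·R_E = 23 − 3.74×3.3 − 3.75×1.2 = 6.17 V.
V_CE = 6.17 V > 0.2 V confirms active-region operation.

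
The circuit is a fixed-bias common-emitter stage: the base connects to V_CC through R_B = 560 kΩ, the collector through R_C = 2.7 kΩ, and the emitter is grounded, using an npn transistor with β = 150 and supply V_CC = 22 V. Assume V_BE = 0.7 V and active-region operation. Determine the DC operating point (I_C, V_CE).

Base loop: V_CC = I_B·R_B + V_BE, so I_B = (22 − 0.7)/560 kΩ = 0.038 mA.
In the active region I_C = β·I_B = 150 × 0.038 = 5.71 mA.
Collector loop: V_CE = V_CC − I_C·R_C = 22 − 5.71×2.7 = 6.6 V.
Since V_CE = 6.6 V > V_CE(sat) ≈ 0.2 V, the transistor is in the active region as assumed.

I_C ≈ 5.7 mA, V_CE ≈ 6.6 V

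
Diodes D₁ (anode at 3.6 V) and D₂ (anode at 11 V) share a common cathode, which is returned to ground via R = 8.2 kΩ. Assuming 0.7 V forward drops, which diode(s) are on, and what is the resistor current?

Only D₂ conducts; I_R ≈ 1.3 mA

Assume both conduct. Then node N would need to be at both 3.6−0.7 = 2.9 V and 11−0.7 = 10.3 V, which is impossible.
Assume only D₂ conducts: V_N = 11 − 0.7 = 10.3 V, so I_R = 10.3/8.2 = 1.26 mA.
Check D₁: its anode-to-cathode voltage is 3.6 − 10.3 = -6.7 V < 0.7 V, so it is off. The assumption is consistent.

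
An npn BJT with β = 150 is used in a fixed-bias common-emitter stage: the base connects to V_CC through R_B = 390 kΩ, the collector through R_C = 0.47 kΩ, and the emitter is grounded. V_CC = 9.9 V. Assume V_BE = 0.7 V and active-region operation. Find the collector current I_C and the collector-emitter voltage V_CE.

I_C ≈ 3.5 mA, V_CE ≈ 8.2 V

Base loop: V_CC = I_B·R_B + V_BE, so I_B = (9.9 − 0.7)/390 kΩ = 0.0236 mA.
In the active region I_C = β·I_B = 150 × 0.0236 = 3.54 mA.
Collector loop: V_CE = V_CC − I_C·R_C = 9.9 − 3.54×0.47 = 8.24 V.
Since V_CE = 8.24 V > V_CE(sat) ≈ 0.2 V, the transistor is in the active region as assumed.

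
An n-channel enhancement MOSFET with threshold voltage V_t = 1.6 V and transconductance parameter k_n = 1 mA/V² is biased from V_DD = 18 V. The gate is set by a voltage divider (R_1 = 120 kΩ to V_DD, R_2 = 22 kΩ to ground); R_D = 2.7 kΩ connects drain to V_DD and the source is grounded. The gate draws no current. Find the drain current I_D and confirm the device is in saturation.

V_G = V_DD·R_2/(R_1+R_2) = 18×22/142 = 2.79 V. With the source grounded, V_GS = V_G = 2.79 V.
Assume saturation: I_D = (k_n/2)(V_GS − V_t)² = (1/2)×(2.79 − 1.6)² = 0.5×1.19² = 0.707 mA.
V_DS = V_DD − I_D·R_D = 18 − 0.707×2.7 = 16.1 V.
Saturation requires V_DS ≥ V_GS − V_t = 1.19 V; 16.1 ≥ 1.19 ✓.

I_D ≈ 0.71 mA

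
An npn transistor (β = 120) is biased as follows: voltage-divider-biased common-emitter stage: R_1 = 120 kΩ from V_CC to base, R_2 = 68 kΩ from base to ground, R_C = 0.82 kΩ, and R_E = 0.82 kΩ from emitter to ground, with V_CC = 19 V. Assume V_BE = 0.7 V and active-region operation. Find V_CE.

V_CE ≈ 10 V

Thevenize the base divider: V_Th = V_CC·R_2/(R_1+R_2) = 19×68/188 = 6.87 V, R_Th = R_1‖R_2 = 43.4 kΩ.
Base-emitter loop: V_Th = I_B·R_Th + V_BE + (β+1)I_B·R_E, so I_B = (6.87 − 0.7) / (43.4 + 121×0.82) = 0.0433 mA.
I_C = β·I_B = 120×0.0433 = 5.19 mA, and I_E = (β+1)I_B = 5.24 mA.
V_CE = V_CC − I_C·R_C − I_E·R_E = 19 − 5.19×0.82 − 5.24×0.82 = 10.4 V.
V_CE = 10.4 V > 0.2 V confirms active-region operation.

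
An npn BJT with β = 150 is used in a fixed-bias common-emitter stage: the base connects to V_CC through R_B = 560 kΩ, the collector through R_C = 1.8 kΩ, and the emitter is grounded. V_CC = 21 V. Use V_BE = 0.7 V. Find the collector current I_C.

I_C ≈ 5.4 mA

Base loop: V_CC = I_B·R_B + V_BE, so I_B = (21 − 0.7)/560 kΩ = 0.0363 mA.
In the active region I_C = β·I_B = 150 × 0.0363 = 5.44 mA.
Collector loop: V_CE = V_CC − I_C·R_C = 21 − 5.44×1.8 = 11.2 V.
Since V_CE = 11.2 V > V_CE(sat) ≈ 0.2 V, the transistor is in the active region as assumed.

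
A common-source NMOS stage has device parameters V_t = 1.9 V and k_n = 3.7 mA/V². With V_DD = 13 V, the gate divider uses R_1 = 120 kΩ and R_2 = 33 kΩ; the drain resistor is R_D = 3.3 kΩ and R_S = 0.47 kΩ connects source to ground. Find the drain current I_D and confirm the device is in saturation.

I_D ≈ 0.66 mA

V_G = V_DD·R_2/(R_1+R_2) = 13×33/153 = 2.8 V.
Assume saturation: I_D = (k_n/2)(V_GS − V_t)² with V_GS = V_G − I_D·R_S = 2.8 − 0.47·I_D.
Substituting gives 0.409·I_D² − 2.57·I_D + 1.51 = 0, with roots I_D = 0.656 or 5.64 mA.
The root I_D = 5.64 mA gives V_GS = 0.154 V ≤ V_t, so take I_D = 0.656 mA.
Then V_GS = 2.5 V and V_DS = V_DD − I_D(R_D+R_S) = 13 − 0.656×3.77 = 10.5 V.
Saturation requires V_DS ≥ V_GS − V_t = 0.596 V; 10.5 ≥ 0.596 ✓.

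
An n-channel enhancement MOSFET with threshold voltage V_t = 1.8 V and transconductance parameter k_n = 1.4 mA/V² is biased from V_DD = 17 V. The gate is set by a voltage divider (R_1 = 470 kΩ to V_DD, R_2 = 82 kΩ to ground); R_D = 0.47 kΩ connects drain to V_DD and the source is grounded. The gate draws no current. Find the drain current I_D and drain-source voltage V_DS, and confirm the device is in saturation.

I_D ≈ 0.37 mA, V_DS ≈ 17 V

V_G = V_DD·R_2/(R_1+R_2) = 17×82/552 = 2.53 V. With the source grounded, V_GS = V_G = 2.53 V.
Assume saturation: I_D = (k_n/2)(V_GS − V_t)² = (1.4/2)×(2.53 − 1.8)² = 0.7×0.725² = 0.368 mA.
V_DS = V_DD − I_D·R_D = 17 − 0.368×0.47 = 16.8 V.
Saturation requires V_DS ≥ V_GS − V_t = 0.725 V; 16.8 ≥ 0.725 ✓.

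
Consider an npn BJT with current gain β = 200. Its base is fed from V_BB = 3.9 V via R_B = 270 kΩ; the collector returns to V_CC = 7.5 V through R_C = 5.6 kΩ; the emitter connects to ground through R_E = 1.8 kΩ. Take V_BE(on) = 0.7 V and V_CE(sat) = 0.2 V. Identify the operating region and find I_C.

saturation; I_C ≈ 0.99 mA

Assume active: I_B = (3.9 − 0.7)/(270 + 201×1.8) = 0.00506 mA, I_C = β·I_B = 1.01 mA.
Then V_CE = 7.5 − 1.01×5.6 − 1.02×1.8 = -0.00516 V < 0.2 V — the active assumption fails.
Re-solve with V_CE = 0.2 V. KCL at the emitter: V_E/R_E = (V_BB−0.7−V_E)/R_B + (V_CC−0.2−V_E)/R_C, giving V_E = 1.78 V.
I_C = (V_CC − 0.2 − V_E)/R_C = (7.3 − 1.78)/5.6 = 0.985 mA.
Check: I_B = (3.2 − 1.78)/270 = 0.00525 mA, and β·I_B = 1.05 mA > I_C, confirming saturation.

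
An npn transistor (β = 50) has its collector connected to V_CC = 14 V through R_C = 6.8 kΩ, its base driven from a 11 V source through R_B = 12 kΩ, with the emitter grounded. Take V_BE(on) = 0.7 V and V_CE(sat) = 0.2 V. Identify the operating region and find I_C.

Assume active: I_B = (11 − 0.7)/12 = 0.858 mA, giving I_C = β·I_B = 42.9 mA.
But then V_CE = 14 − 42.9×6.8 = -278 V < V_CE(sat) = 0.2 V — impossible in the active region.
So the transistor is saturated. With V_CE = 0.2 V, I_C = (V_CC − 0.2)/R_C = 13.8/6.8 = 2.03 mA.
Check: β·I_B = 42.9 mA > I_C = 2.03 mA, confirming saturation.

saturation; I_C ≈ 2 mA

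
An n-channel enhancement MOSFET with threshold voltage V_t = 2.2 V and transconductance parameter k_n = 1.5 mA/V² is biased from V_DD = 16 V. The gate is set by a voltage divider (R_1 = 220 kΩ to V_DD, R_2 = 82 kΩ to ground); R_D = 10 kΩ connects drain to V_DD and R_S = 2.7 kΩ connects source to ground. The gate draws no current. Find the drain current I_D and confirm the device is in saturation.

I_D ≈ 0.49 mA

V_G = V_DD·R_2/(R_1+R_2) = 16×82/302 = 4.34 V.
Assume saturation: I_D = (k_n/2)(V_GS − V_t)² with V_GS = V_G − I_D·R_S = 4.34 − 2.7·I_D.
Substituting gives 5.47·I_D² − 9.68·I_D + 3.45 = 0, with roots I_D = 0.494 or 1.28 mA.
The root I_D = 1.28 mA gives V_GS = 0.895 V ≤ V_t, so take I_D = 0.494 mA.
Then V_GS = 3.01 V and V_DS = V_DD − I_D(R_D+R_S) = 16 − 0.494×12.7 = 9.73 V.
Saturation requires V_DS ≥ V_GS − V_t = 0.811 V; 9.73 ≥ 0.811 ✓.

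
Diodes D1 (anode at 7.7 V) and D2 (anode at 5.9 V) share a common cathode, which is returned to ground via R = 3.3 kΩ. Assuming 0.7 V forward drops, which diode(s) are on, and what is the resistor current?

Assume both conduct. Then node N would need to be at both 7.7−0.7 = 7 V and 5.9−0.7 = 5.2 V, which is impossible.
Assume only D1 conducts: V_N = 7.7 − 0.7 = 7 V, so I_R = 7/3.3 = 2.12 mA.
Check D2: its anode-to-cathode voltage is 5.9 − 7 = -1.1 V < 0.7 V, so it is off. The assumption is consistent.

Only D1 conducts; I_R ≈ 2.1 mA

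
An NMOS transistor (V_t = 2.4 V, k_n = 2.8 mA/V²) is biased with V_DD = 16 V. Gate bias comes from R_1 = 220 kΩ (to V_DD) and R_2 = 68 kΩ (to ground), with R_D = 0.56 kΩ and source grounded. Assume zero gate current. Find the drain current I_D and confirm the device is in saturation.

I_D ≈ 2.7 mA

V_G = V_DD·R_2/(R_1+R_2) = 16×68/288 = 3.78 V. With the source grounded, V_GS = V_G = 3.78 V.
Assume saturation: I_D = (k_n/2)(V_GS − V_t)² = (2.8/2)×(3.78 − 2.4)² = 1.4×1.38² = 2.66 mA.
V_DS = V_DD − I_D·R_D = 16 − 2.66×0.56 = 14.5 V.
Saturation requires V_DS ≥ V_GS − V_t = 1.38 V; 14.5 ≥ 1.38 ✓.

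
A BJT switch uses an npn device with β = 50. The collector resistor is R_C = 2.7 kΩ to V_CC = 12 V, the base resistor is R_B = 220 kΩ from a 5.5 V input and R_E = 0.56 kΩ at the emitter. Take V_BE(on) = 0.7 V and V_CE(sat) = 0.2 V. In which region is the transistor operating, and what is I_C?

active; I_C ≈ 0.97 mA

Assume active. Base-emitter loop: I_B = (V_BB − V_BE)/(R_B + (β+1)R_E) = (5.5 − 0.7)/(220 + 51×0.56) = 0.0193 mA.
I_C = β·I_B = 50×0.0193 = 0.966 mA.
V_CE = V_CC − I_C·R_C − I_E·R_E = 12 − 0.966×2.7 − 0.985×0.56 = 8.84 V > V_CE(sat), so the active-region assumption holds.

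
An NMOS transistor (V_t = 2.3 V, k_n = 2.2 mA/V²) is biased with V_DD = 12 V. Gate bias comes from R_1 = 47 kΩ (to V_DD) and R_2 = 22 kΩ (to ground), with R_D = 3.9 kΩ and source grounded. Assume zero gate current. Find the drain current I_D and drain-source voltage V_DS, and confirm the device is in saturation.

I_D ≈ 2.6 mA, V_DS ≈ 2 V

V_G = V_DD·R_2/(R_1+R_2) = 12×22/69 = 3.83 V. With the source grounded, V_GS = V_G = 3.83 V.
Assume saturation: I_D = (k_n/2)(V_GS − V_t)² = (2.2/2)×(3.83 − 2.3)² = 1.1×1.53² = 2.56 mA.
V_DS = V_DD − I_D·R_D = 12 − 2.56×3.9 = 2.01 V.
Saturation requires V_DS ≥ V_GS − V_t = 1.53 V; 2.01 ≥ 1.53 ✓.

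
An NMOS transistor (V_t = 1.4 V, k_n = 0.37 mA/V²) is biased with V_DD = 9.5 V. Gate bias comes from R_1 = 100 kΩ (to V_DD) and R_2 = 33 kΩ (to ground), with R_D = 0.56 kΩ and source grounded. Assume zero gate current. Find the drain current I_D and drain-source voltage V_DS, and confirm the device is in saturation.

I_D ≈ 0.17 mA, V_DS ≈ 9.4 V

V_G = V_DD·R_2/(R_1+R_2) = 9.5×33/133 = 2.36 V. With the source grounded, V_GS = V_G = 2.36 V.
Assume saturation: I_D = (k_n/2)(V_GS − V_t)² = (0.37/2)×(2.36 − 1.4)² = 0.185×0.957² = 0.169 mA.
V_DS = V_DD − I_D·R_D = 9.5 − 0.169×0.56 = 9.41 V.
Saturation requires V_DS ≥ V_GS − V_t = 0.957 V; 9.41 ≥ 0.957 ✓.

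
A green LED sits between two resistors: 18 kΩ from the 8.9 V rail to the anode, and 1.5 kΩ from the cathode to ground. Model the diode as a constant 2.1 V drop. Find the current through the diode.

I ≈ 0.35 mA

The two resistors are in series with the diode, so KVL gives 8.9 = I·18 + 2.1 + I·1.5.
I = (8.9 − 2.1) / (18 + 1.5) kΩ = 6.8 / 19.5 = 0.349 mA.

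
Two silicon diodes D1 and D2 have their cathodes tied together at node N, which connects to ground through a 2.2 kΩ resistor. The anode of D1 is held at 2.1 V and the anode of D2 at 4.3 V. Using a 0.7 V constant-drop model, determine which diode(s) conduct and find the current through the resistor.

Only D2 conducts; I_R ≈ 1.6 mA

Assume both conduct. Then node N would need to be at both 2.1−0.7 = 1.4 V and 4.3−0.7 = 3.6 V, which is impossible.
Assume only D2 conducts: V_N = 4.3 − 0.7 = 3.6 V, so I_R = 3.6/2.2 = 1.64 mA.
Check D1: its anode-to-cathode voltage is 2.1 − 3.6 = -1.5 V < 0.7 V, so it is off. The assumption is consistent.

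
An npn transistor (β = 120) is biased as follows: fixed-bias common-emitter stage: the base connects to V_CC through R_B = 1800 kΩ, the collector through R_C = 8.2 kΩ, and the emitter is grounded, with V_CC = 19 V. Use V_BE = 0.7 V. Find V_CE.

V_CE ≈ 9 V

Base loop: V_CC = I_B·R_B + V_BE, so I_B = (19 − 0.7)/1800 kΩ = 0.0102 mA.
In the active region I_C = β·I_B = 120 × 0.0102 = 1.22 mA.
Collector loop: V_CE = V_CC − I_C·R_C = 19 − 1.22×8.2 = 9 V.
Since V_CE = 9 V > V_CE(sat) ≈ 0.2 V, the transistor is in the active region as assumed.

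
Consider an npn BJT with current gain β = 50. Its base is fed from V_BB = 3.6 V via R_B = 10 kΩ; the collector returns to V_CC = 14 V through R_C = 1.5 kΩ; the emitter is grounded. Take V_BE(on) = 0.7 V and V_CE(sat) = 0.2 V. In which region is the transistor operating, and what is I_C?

Assume active: I_B = (3.6 − 0.7)/10 = 0.29 mA, giving I_C = β·I_B = 14.5 mA.
But then V_CE = 14 − 14.5×1.5 = -7.75 V < V_CE(sat) = 0.2 V — impossible in the active region.
So the transistor is saturated. With V_CE = 0.2 V, I_C = (V_CC − 0.2)/R_C = 13.8/1.5 = 9.2 mA.
Check: β·I_B = 14.5 mA > I_C = 9.2 mA, confirming saturation.

saturation; I_C ≈ 9.2 mA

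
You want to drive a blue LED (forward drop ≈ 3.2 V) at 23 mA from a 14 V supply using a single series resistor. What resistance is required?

R ≈ 0.47 kΩ

The resistor drops V_S − V_D = 14 − 3.2 = 10.8 V at 23 mA.
R = 10.8 V / 23 mA = 0.47 kΩ.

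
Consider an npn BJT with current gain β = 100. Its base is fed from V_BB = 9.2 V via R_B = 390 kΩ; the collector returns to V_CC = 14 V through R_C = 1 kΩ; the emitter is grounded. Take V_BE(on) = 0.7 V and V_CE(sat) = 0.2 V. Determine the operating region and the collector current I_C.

active; I_C ≈ 2.2 mA

Assume active. Base-emitter loop: I_B = (V_BB − V_BE)/R_B = (9.2 − 0.7)/390 = 0.0218 mA.
I_C = β·I_B = 100×0.0218 = 2.18 mA.
V_CE = V_CC − I_C·R_C = 14 − 2.18×1 = 11.8 V > V_CE(sat), so the active-region assumption holds.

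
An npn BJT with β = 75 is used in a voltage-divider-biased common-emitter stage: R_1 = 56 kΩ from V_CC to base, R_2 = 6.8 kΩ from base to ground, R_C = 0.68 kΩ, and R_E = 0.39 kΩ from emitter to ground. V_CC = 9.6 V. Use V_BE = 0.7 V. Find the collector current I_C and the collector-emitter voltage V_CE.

I_C ≈ 0.71 mA, V_CE ≈ 8.8 V

Thevenize the base divider: V_Th = V_CC·R_2/(R_1+R_2) = 9.6×6.8/62.8 = 1.04 V, R_Th = R_1‖R_2 = 6.06 kΩ.
Base-emitter loop: V_Th = I_B·R_Th + V_BE + (β+1)I_B·R_E, so I_B = (1.04 − 0.7) / (6.06 + 76×0.39) = 0.00951 mA.
I_C = β·I_B = 75×0.00951 = 0.713 mA, and I_E = (β+1)I_B = 0.723 mA.
V_CE = V_CC − I_C·R_C − I_E·R_E = 9.6 − 0.713×0.68 − 0.723×0.39 = 8.83 V.
V_CE = 8.83 V > 0.2 V confirms active-region operation.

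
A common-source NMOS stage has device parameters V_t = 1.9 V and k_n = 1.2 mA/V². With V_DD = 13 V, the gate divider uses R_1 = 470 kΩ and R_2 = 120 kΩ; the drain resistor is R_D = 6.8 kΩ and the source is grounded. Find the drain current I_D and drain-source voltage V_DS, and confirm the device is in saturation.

I_D ≈ 0.33 mA, V_DS ≈ 11 V

V_G = V_DD·R_2/(R_1+R_2) = 13×120/590 = 2.64 V. With the source grounded, V_GS = V_G = 2.64 V.
Assume saturation: I_D = (k_n/2)(V_GS − V_t)² = (1.2/2)×(2.64 − 1.9)² = 0.6×0.744² = 0.332 mA.
V_DS = V_DD − I_D·R_D = 13 − 0.332×6.8 = 10.7 V.
Saturation requires V_DS ≥ V_GS − V_t = 0.744 V; 10.7 ≥ 0.744 ✓.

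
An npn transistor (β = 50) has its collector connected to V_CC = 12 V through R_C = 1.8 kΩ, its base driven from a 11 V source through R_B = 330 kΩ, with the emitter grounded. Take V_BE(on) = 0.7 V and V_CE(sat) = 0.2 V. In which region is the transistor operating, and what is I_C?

Assume active. Base-emitter loop: I_B = (V_BB − V_BE)/R_B = (11 − 0.7)/330 = 0.0312 mA.
I_C = β·I_B = 50×0.0312 = 1.56 mA.
V_CE = V_CC − I_C·R_C = 12 − 1.56×1.8 = 9.19 V > V_CE(sat), so the active-region assumption holds.

active; I_C ≈ 1.6 mA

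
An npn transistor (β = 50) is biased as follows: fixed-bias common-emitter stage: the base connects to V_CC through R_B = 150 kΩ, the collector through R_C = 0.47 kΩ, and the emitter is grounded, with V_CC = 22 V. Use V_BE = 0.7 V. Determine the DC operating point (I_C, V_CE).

I_C ≈ 7.1 mA, V_CE ≈ 19 V

Base loop: V_CC = I_B·R_B + V_BE, so I_B = (22 − 0.7)/150 kΩ = 0.142 mA.
In the active region I_C = β·I_B = 50 × 0.142 = 7.1 mA.
Collector loop: V_CE = V_CC − I_C·R_C = 22 − 7.1×0.47 = 18.7 V.
Since V_CE = 18.7 V > V_CE(sat) ≈ 0.2 V, the transistor is in the active region as assumed.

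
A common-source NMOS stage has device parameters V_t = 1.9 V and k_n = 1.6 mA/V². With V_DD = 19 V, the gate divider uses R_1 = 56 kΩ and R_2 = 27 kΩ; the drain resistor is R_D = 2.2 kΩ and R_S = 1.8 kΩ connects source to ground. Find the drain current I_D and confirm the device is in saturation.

I_D ≈ 1.6 mA

V_G = V_DD·R_2/(R_1+R_2) = 19×27/83 = 6.18 V.
Assume saturation: I_D = (k_n/2)(V_GS − V_t)² with V_GS = V_G − I_D·R_S = 6.18 − 1.8·I_D.
Substituting gives 2.59·I_D² − 13.3·I_D + 14.7 = 0, with roots I_D = 1.59 or 3.55 mA.
The root I_D = 3.55 mA gives V_GS = -0.206 V ≤ V_t, so take I_D = 1.59 mA.
Then V_GS = 3.31 V and V_DS = V_DD − I_D(R_D+R_S) = 19 − 1.59×4 = 12.6 V.
Saturation requires V_DS ≥ V_GS − V_t = 1.41 V; 12.6 ≥ 1.41 ✓.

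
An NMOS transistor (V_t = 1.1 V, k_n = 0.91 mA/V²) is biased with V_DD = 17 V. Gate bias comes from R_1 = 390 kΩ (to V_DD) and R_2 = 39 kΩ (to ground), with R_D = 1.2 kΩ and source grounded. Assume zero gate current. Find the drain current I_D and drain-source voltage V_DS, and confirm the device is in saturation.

V_G = V_DD·R_2/(R_1+R_2) = 17×39/429 = 1.55 V. With the source grounded, V_GS = V_G = 1.55 V.
Assume saturation: I_D = (k_n/2)(V_GS − V_t)² = (0.91/2)×(1.55 − 1.1)² = 0.455×0.445² = 0.0903 mA.
V_DS = V_DD − I_D·R_D = 17 − 0.0903×1.2 = 16.9 V.
Saturation requires V_DS ≥ V_GS − V_t = 0.445 V; 16.9 ≥ 0.445 ✓.

I_D ≈ 0.09 mA, V_DS ≈ 17 V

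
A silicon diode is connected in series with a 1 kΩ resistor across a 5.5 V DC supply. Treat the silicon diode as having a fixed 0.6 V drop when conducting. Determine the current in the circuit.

KVL around the loop: 5.5 = V_D + I·R = 0.6 + I × 1 kΩ.
So I = (5.5 − 0.6) / 1 kΩ = 4.9 / 1 = 4.9 mA.

I ≈ 4.9 mA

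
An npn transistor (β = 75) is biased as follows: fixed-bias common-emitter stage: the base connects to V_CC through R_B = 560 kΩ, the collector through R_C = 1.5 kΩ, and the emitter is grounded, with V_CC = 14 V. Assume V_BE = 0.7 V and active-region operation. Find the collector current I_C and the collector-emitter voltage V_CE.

Base loop: V_CC = I_B·R_B + V_BE, so I_B = (14 − 0.7)/560 kΩ = 0.0238 mA.
In the active region I_C = β·I_B = 75 × 0.0238 = 1.78 mA.
Collector loop: V_CE = V_CC − I_C·R_C = 14 − 1.78×1.5 = 11.3 V.
Since V_CE = 11.3 V > V_CE(sat) ≈ 0.2 V, the transistor is in the active region as assumed.

I_C ≈ 1.8 mA, V_CE ≈ 11 V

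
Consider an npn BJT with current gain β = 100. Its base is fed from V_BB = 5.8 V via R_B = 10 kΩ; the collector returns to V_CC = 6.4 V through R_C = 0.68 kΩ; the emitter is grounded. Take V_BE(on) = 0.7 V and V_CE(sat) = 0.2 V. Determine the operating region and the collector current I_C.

saturation; I_C ≈ 9.1 mA

Assume active: I_B = (5.8 − 0.7)/10 = 0.51 mA, giving I_C = β·I_B = 51 mA.
But then V_CE = 6.4 − 51×0.68 = -28.3 V < V_CE(sat) = 0.2 V — impossible in the active region.
So the transistor is saturated. With V_CE = 0.2 V, I_C = (V_CC − 0.2)/R_C = 6.2/0.68 = 9.12 mA.
Check: β·I_B = 51 mA > I_C = 9.12 mA, confirming saturation.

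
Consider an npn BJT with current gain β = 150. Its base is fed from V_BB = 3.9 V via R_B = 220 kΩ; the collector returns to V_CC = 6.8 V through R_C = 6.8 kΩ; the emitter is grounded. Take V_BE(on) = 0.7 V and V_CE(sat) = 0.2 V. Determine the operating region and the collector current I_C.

Assume active: I_B = (3.9 − 0.7)/220 = 0.0145 mA, giving I_C = β·I_B = 2.18 mA.
But then V_CE = 6.8 − 2.18×6.8 = -8.04 V < V_CE(sat) = 0.2 V — impossible in the active region.
So the transistor is saturated. With V_CE = 0.2 V, I_C = (V_CC − 0.2)/R_C = 6.6/6.8 = 0.971 mA.
Check: β·I_B = 2.18 mA > I_C = 0.971 mA, confirming saturation.

saturation; I_C ≈ 0.97 mA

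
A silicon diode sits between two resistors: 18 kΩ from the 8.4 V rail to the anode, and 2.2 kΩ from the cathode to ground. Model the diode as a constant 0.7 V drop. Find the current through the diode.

The two resistors are in series with the diode, so KVL gives 8.4 = I·18 + 0.7 + I·2.2.
I = (8.4 − 0.7) / (18 + 2.2) kΩ = 7.7 / 20.2 = 0.381 mA.

I ≈ 0.38 mA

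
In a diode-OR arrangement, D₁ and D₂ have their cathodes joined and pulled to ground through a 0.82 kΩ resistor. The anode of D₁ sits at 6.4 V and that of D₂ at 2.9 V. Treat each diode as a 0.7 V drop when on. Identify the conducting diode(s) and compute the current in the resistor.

Assume both conduct. Then node N would need to be at both 6.4−0.7 = 5.7 V and 2.9−0.7 = 2.2 V, which is impossible.
Assume only D₁ conducts: V_N = 6.4 − 0.7 = 5.7 V, so I_R = 5.7/0.82 = 6.95 mA.
Check D₂: its anode-to-cathode voltage is 2.9 − 5.7 = -2.8 V < 0.7 V, so it is off. The assumption is consistent.

Only D₁ conducts; I_R ≈ 7 mA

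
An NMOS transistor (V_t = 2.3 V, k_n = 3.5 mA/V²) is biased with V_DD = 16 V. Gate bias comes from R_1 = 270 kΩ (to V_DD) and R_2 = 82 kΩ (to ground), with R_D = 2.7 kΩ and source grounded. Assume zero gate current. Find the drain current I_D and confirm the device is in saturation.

V_G = V_DD·R_2/(R_1+R_2) = 16×82/352 = 3.73 V. With the source grounded, V_GS = V_G = 3.73 V.
Assume saturation: I_D = (k_n/2)(V_GS − V_t)² = (3.5/2)×(3.73 − 2.3)² = 1.75×1.43² = 3.56 mA.
V_DS = V_DD − I_D·R_D = 16 − 3.56×2.7 = 6.37 V.
Saturation requires V_DS ≥ V_GS − V_t = 1.43 V; 6.37 ≥ 1.43 ✓.

I_D ≈ 3.6 mA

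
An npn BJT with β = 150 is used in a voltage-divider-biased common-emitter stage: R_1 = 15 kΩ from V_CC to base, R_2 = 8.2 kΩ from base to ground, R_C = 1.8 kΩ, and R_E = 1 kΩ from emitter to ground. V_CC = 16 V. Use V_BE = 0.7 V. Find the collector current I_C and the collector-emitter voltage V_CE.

Thevenize the base divider: V_Th = V_CC·R_2/(R_1+R_2) = 16×8.2/23.2 = 5.66 V, R_Th = R_1‖R_2 = 5.3 kΩ.
Base-emitter loop: V_Th = I_B·R_Th + V_BE + (β+1)I_B·R_E, so I_B = (5.66 − 0.7) / (5.3 + 151×1) = 0.0317 mA.
I_C = β·I_B = 150×0.0317 = 4.76 mA, and I_E = (β+1)I_B = 4.79 mA.
V_CE = V_CC − I_C·R_C − I_E·R_E = 16 − 4.76×1.8 − 4.79×1 = 2.65 V.
V_CE = 2.65 V > 0.2 V confirms active-region operation.

I_C ≈ 4.8 mA, V_CE ≈ 2.7 V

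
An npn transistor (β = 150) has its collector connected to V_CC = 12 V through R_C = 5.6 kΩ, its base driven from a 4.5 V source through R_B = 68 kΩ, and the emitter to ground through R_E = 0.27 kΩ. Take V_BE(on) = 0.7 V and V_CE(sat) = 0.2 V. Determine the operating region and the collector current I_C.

saturation; I_C ≈ 2 mA

Assume active: I_B = (4.5 − 0.7)/(68 + 151×0.27) = 0.0349 mA, I_C = β·I_B = 5.24 mA.
Then V_CE = 12 − 5.24×5.6 − 5.28×0.27 = -18.8 V < 0.2 V — the active assumption fails.
Re-solve with V_CE = 0.2 V. KCL at the emitter: V_E/R_E = (V_BB−0.7−V_E)/R_B + (V_CC−0.2−V_E)/R_C, giving V_E = 0.555 V.
I_C = (V_CC − 0.2 − V_E)/R_C = (11.8 − 0.555)/5.6 = 2.01 mA.
Check: I_B = (3.8 − 0.555)/68 = 0.0477 mA, and β·I_B = 7.16 mA > I_C, confirming saturation.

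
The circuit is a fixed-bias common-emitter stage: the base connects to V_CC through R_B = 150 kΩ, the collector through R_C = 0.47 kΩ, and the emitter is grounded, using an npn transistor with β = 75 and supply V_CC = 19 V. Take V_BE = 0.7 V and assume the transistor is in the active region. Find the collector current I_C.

Base loop: V_CC = I_B·R_B + V_BE, so I_B = (19 − 0.7)/150 kΩ = 0.122 mA.
In the active region I_C = β·I_B = 75 × 0.122 = 9.15 mA.
Collector loop: V_CE = V_CC − I_C·R_C = 19 − 9.15×0.47 = 14.7 V.
Since V_CE = 14.7 V > V_CE(sat) ≈ 0.2 V, the transistor is in the active region as assumed.

I_C ≈ 9.2 mA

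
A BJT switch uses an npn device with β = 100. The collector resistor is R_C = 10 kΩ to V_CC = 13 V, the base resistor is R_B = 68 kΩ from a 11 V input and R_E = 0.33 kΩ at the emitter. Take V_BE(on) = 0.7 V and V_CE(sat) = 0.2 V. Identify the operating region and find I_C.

Assume active: I_B = (11 − 0.7)/(68 + 101×0.33) = 0.102 mA, I_C = β·I_B = 10.2 mA.
Then V_CE = 13 − 10.2×10 − 10.3×0.33 = -92 V < 0.2 V — the active assumption fails.
Re-solve with V_CE = 0.2 V. KCL at the emitter: V_E/R_E = (V_BB−0.7−V_E)/R_B + (V_CC−0.2−V_E)/R_C, giving V_E = 0.455 V.
I_C = (V_CC − 0.2 − V_E)/R_C = (12.8 − 0.455)/10 = 1.23 mA.
Check: I_B = (10.3 − 0.455)/68 = 0.145 mA, and β·I_B = 14.5 mA > I_C, confirming saturation.

saturation; I_C ≈ 1.2 mA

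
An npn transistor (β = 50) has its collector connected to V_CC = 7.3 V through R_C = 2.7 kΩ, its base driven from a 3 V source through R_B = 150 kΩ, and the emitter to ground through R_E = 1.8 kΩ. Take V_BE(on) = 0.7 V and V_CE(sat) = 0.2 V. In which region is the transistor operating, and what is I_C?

active; I_C ≈ 0.48 mA

Assume active. Base-emitter loop: I_B = (V_BB − V_BE)/(R_B + (β+1)R_E) = (3 − 0.7)/(150 + 51×1.8) = 0.00951 mA.
I_C = β·I_B = 50×0.00951 = 0.476 mA.
V_CE = V_CC − I_C·R_C − I_E·R_E = 7.3 − 0.476×2.7 − 0.485×1.8 = 5.14 V > V_CE(sat), so the active-region assumption holds.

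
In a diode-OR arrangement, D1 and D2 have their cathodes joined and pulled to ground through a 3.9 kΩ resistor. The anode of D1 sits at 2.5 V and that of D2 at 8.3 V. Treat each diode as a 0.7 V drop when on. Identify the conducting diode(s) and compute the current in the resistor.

Assume both conduct. Then node N would need to be at both 2.5−0.7 = 1.8 V and 8.3−0.7 = 7.6 V, which is impossible.
Assume only D2 conducts: V_N = 8.3 − 0.7 = 7.6 V, so I_R = 7.6/3.9 = 1.95 mA.
Check D1: its anode-to-cathode voltage is 2.5 − 7.6 = -5.1 V < 0.7 V, so it is off. The assumption is consistent.

Only D2 conducts; I_R ≈ 1.9 mA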